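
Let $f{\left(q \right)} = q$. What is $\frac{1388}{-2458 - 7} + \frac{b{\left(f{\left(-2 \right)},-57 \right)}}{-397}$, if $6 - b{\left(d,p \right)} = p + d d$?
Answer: $- \frac{696471}{978605} \approx -0.7117$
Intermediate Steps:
$b{\left(d,p \right)} = 6 - p - d^{2}$ ($b{\left(d,p \right)} = 6 - \left(p + d d\right) = 6 - \left(p + d^{2}\right) = 6 - p - d^{2}$)
$\frac{1388}{-2458 - 7} + \frac{b{\left(f{\left(-2 \right)},-57 \right)}}{-397} = \frac{1388}{-2458 - 7} + \frac{6 - -57 - \left(-2\right)^{2}}{-397} = \frac{1388}{-2458 - 7} + \left(6 + 57 - 4\right) \left(- \frac{1}{397}\right) = \frac{1388}{-2465} + \left(6 + 57 - 4\right) \left(- \frac{1}{397}\right) = 1388 \left(- \frac{1}{2465}\right) + 59 \left(- \frac{1}{397}\right) = - \frac{1388}{2465} - \frac{59}{397} = - \frac{696471}{978605}$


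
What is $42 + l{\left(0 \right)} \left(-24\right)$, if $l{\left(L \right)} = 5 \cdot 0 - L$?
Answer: $42$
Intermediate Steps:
$l{\left(L \right)} = - L$ ($l{\left(L \right)} = 0 - L = - L$)
$42 + l{\left(0 \right)} \left(-24\right) = 42 + \left(-1\right) 0 \left(-24\right) = 42 + 0 \left(-24\right) = 42 + 0 = 42$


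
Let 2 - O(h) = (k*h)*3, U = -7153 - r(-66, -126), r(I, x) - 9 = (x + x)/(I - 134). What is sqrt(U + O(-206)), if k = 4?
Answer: I*sqrt(468926)/10 ≈ 68.478*I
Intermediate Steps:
r(I, x) = 9 + 2*x/(-134 + I) (r(I, x) = 9 + (x + x)/(I - 134) = 9 + (2*x)/(-134 + I) = 9 + 2*x/(-134 + I))
U = -358163/50 (U = -7153 - (-1206 + 2*(-126) + 9*(-66))/(-134 - 66) = -7153 - (-1206 - 252 - 594)/(-200) = -7153 - (-1)*(-2052)/200 = -7153 - 1*513/50 = -7153 - 513/50 = -358163/50 ≈ -7163.3)
O(h) = 2 - 12*h (O(h) = 2 - 4*h*3 = 2 - 12*h)
sqrt(U + O(-206)) = sqrt(-358163/50 + (2 - 12*(-206))) = sqrt(-358163/50 + (2 + 2472)) = sqrt(-358163/50 + 2474) = sqrt(-234463/50) = I*sqrt(468926)/10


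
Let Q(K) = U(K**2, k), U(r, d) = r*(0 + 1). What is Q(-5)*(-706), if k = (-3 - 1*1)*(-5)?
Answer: -17650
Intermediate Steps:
k = 20 (k = (-3 - 1)*(-5) = -4*(-5) = 20)
U(r, d) = r (U(r, d) = r*1 = r)
Q(K) = K**2
Q(-5)*(-706) = (-5)**2*(-706) = 25*(-706) = -17650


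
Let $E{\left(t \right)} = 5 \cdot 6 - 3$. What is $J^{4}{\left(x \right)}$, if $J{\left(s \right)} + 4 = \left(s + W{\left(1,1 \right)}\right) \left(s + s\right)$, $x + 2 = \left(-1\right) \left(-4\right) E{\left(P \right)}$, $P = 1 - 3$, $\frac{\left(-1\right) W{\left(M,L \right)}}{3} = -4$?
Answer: $391375540172820736$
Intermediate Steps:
$W{\left(M,L \right)} = 12$ ($W{\left(M,L \right)} = \left(-3\right) \left(-4\right) = 12$)
$P = -2$ ($P = 1 - 3 = -2$)
$E{\left(t \right)} = 27$ ($E{\left(t \right)} = 30 - 3 = 27$)
$x = 106$ ($x = -2 + \left(-1\right) \left(-4\right) 27 = -2 + 4 \cdot 27 = -2 + 108 = 106$)
$J{\left(s \right)} = -4 + 2 s \left(12 + s\right)$ ($J{\left(s \right)} = -4 + \left(s + 12\right) \left(s + s\right) = -4 + \left(12 + s\right) 2 s = -4 + 2 s \left(12 + s\right)$)
$J^{4}{\left(x \right)} = \left(-4 + 2 \cdot 106^{2} + 24 \cdot 106\right)^{4} = \left(-4 + 2 \cdot 11236 + 2544\right)^{4} = \left(-4 + 22472 + 2544\right)^{4} = 25012^{4} = 391375540172820736$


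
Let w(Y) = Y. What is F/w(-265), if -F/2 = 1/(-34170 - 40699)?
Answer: -2/19840285 ≈ -1.0080e-7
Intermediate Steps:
F = 2/74869 (F = -2/(-34170 - 40699) = -2/(-74869) = -2*(-1/74869) = 2/74869 ≈ 2.6713e-5)
F/w(-265) = (2/74869)/(-265) = (2/74869)*(-1/265) = -2/19840285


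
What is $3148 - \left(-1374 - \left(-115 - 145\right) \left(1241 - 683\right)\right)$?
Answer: $-140558$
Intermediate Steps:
$3148 - \left(-1374 - \left(-115 - 145\right) \left(1241 - 683\right)\right) = 3148 - \left(-1374 - \left(-260\right) 558\right) = 3148 - \left(-1374 - -145080\right) = 3148 - \left(-1374 + 145080\right) = 3148 - 143706 = -140558$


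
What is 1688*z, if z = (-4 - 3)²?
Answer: 82712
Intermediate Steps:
z = 49 (z = (-7)² = 49)
1688*z = 1688*49 = 82712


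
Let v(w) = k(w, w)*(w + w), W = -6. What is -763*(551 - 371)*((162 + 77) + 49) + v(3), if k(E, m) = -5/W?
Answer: -39553915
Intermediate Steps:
k(E, m) = 5/6 (k(E, m) = -5/(-6) = -5*(-1/6) = 5/6)
v(w) = 5*w/3 (v(w) = 5*(w + w)/6 = 5*(2*w)/6 = 5*w/3)
-763*(551 - 371)*((162 + 77) + 49) + v(3) = -763*(551 - 371)*((162 + 77) + 49) + (5/3)*3 = -137340*(239 + 49) + 5 = -137340*288 + 5 = -763*51840 + 5 = -39553920 + 5 = -39553915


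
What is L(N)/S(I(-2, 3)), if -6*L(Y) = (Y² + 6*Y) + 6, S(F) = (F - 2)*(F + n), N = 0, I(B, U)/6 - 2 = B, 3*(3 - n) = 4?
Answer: 3/10 ≈ 0.30000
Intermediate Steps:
n = 5/3 (n = 3 - ⅓*4 = 3 - 4/3 = 5/3 ≈ 1.6667)
I(B, U) = 12 + 6*B
S(F) = (-2 + F)*(5/3 + F) (S(F) = (F - 2)*(F + 5/3) = (-2 + F)*(5/3 + F))
L(Y) = -1 - Y - Y²/6 (L(Y) = -((Y² + 6*Y) + 6)/6 = -(6 + Y² + 6*Y)/6 = -1 - Y - Y²/6)
L(N)/S(I(-2, 3)) = (-1 - 1*0 - ⅙*0²)/(-10/3 + (12 + 6*(-2))² - (12 + 6*(-2))/3) = (-1 + 0 - ⅙*0)/(-10/3 + (12 - 12)² - (12 - 12)/3) = (-1 + 0 + 0)/(-10/3 + 0² - ⅓*0) = -1/(-10/3 + 0 + 0) = -1/(-10/3) = -1*(-3/10) = 3/10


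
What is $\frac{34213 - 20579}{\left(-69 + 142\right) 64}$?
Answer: $\frac{6817}{2336} \approx 2.9182$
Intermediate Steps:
$\frac{34213 - 20579}{\left(-69 + 142\right) 64} = \frac{13634}{73 \cdot 64} = \frac{13634}{4672} = 13634 \cdot \frac{1}{4672} = \frac{6817}{2336}$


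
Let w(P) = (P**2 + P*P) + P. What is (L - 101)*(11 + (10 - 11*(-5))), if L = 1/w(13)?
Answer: -2694200/351 ≈ -7675.8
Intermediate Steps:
w(P) = P + 2*P**2 (w(P) = (P**2 + P**2) + P = 2*P**2 + P = P + 2*P**2)
L = 1/351 (L = 1/(13*(1 + 2*13)) = 1/(13*(1 + 26)) = 1/(13*27) = 1/351 ≈ 0.0028490)
(L - 101)*(11 + (10 - 11*(-5))) = (1/351 - 101)*(11 + (10 - 11*(-5))) = -35450*(11 + (10 + 55))/351 = -35450*(11 + 65)/351 = -35450/351*76 = -2694200/351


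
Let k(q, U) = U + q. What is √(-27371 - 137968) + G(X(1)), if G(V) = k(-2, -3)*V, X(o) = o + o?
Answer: -10 + 3*I*√18371 ≈ -10.0 + 406.62*I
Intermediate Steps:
X(o) = 2*o
G(V) = -5*V (G(V) = (-3 - 2)*V = -5*V)
√(-27371 - 137968) + G(X(1)) = √(-27371 - 137968) - 10 = √(-165339) - 5*2 = 3*I*√18371 - 10 = -10 + 3*I*√18371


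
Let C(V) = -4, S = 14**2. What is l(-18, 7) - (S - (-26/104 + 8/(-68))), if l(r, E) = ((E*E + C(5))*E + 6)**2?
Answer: 6993435/68 ≈ 1.0284e+5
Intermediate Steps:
S = 196
l(r, E) = (6 + E*(-4 + E**2))**2 (l(r, E) = ((E*E - 4)*E + 6)**2 = ((E**2 - 4)*E + 6)**2 = ((-4 + E**2)*E + 6)**2 = (E*(-4 + E**2) + 6)**2 = (6 + E*(-4 + E**2))**2)
l(-18, 7) - (S - (-26/104 + 8/(-68))) = (6 + 7**3 - 4*7)**2 - (196 - (-26/104 + 8/(-68))) = (6 + 343 - 28)**2 - (196 - (-26*1/104 + 8*(-1/68))) = 321**2 - (196 - (-1/4 - 2/17)) = 103041 - (196 - 1*(-25/68)) = 103041 - (196 + 25/68) = 103041 - 1*13353/68 = 103041 - 13353/68 = 6993435/68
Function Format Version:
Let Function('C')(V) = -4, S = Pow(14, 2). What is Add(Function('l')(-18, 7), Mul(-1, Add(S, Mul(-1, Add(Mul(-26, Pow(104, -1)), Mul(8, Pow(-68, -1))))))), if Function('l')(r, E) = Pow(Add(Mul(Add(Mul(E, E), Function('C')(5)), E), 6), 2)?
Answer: Rational(6993435, 68) ≈ 1.0284e+5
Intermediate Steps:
S = 196
Function('l')(r, E) = Pow(Add(6, Mul(E, Add(-4, Pow(E, 2)))), 2) (Function('l')(r, E) = Pow(Add(Mul(Add(Mul(E, E), -4), E), 6), 2) = Pow(Add(Mul(Add(Pow(E, 2), -4), E), 6), 2) = Pow(Add(Mul(Add(-4, Pow(E, 2)), E), 6), 2) = Pow(Add(Mul(E, Add(-4, Pow(E, 2))), 6), 2) = Pow(Add(6, Mul(E, Add(-4, Pow(E, 2)))), 2))
Add(Function('l')(-18, 7), Mul(-1, Add(S, Mul(-1, Add(Mul(-26, Pow(104, -1)), Mul(8, Pow(-68, -1))))))) = Add(Pow(Add(6, Pow(7, 3), Mul(-4, 7)), 2), Mul(-1, Add(196, Mul(-1, Add(Mul(-26, Pow(104, -1)), Mul(8, Pow(-68, -1))))))) = Add(Pow(Add(6, 343, -28), 2), Mul(-1, Add(196, Mul(-1, Add(Mul(-26, Rational(1, 104)), Mul(8, Rational(-1, 68))))))) = Add(Pow(321, 2), Mul(-1, Add(196, Mul(-1, Add(Rational(-1, 4), Rational(-2, 17)))))) = Add(103041, Mul(-1, Add(196, Mul(-1, Rational(-25, 68))))) = Add(103041, Mul(-1, Add(196, Rational(25, 68)))) = Add(103041, Mul(-1, Rational(13353, 68))) = Add(103041, Rational(-13353, 68)) = Rational(6993435, 68)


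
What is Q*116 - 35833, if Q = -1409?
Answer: -199277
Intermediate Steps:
Q*116 - 35833 = -1409*116 - 35833 = -163444 - 35833 = -199277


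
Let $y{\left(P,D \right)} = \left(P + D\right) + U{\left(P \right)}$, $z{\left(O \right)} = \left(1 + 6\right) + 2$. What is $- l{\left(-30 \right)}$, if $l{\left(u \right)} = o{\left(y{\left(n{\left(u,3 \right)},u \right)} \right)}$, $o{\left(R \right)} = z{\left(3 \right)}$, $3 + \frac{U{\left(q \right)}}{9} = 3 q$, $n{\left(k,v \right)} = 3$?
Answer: $-9$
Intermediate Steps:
$U{\left(q \right)} = -27 + 27 q$ ($U{\left(q \right)} = -27 + 9 \cdot 3 q = -27 + 27 q$)
$z{\left(O \right)} = 9$ ($z{\left(O \right)} = 7 + 2 = 9$)
$y{\left(P,D \right)} = -27 + D + 28 P$ ($y{\left(P,D \right)} = \left(P + D\right) + \left(-27 + 27 P\right) = \left(D + P\right) + \left(-27 + 27 P\right) = -27 + D + 28 P$)
$o{\left(R \right)} = 9$
$l{\left(u \right)} = 9$
$- l{\left(-30 \right)} = \left(-1\right) 9 = -9$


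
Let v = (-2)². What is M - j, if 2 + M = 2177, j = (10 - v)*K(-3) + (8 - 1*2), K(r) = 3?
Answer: 2151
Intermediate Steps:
v = 4
j = 24 (j = (10 - 1*4)*3 + (8 - 1*2) = (10 - 4)*3 + (8 - 2) = 6*3 + 6 = 18 + 6 = 24)
M = 2175 (M = -2 + 2177 = 2175)
M - j = 2175 - 1*24 = 2175 - 24 = 2151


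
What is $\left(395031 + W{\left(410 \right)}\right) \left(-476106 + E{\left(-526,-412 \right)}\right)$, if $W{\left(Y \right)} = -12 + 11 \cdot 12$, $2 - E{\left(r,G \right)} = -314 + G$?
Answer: $-187846092078$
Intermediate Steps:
$E{\left(r,G \right)} = 316 - G$ ($E{\left(r,G \right)} = 2 - \left(-314 + G\right) = 316 - G$)
$W{\left(Y \right)} = 120$ ($W{\left(Y \right)} = -12 + 132 = 120$)
$\left(395031 + W{\left(410 \right)}\right) \left(-476106 + E{\left(-526,-412 \right)}\right) = \left(395031 + 120\right) \left(-476106 + \left(316 - -412\right)\right) = 395151 \left(-476106 + \left(316 + 412\right)\right) = 395151 \left(-476106 + 728\right) = 395151 \left(-475378\right) = -187846092078$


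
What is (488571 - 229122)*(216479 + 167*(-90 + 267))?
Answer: 63834313062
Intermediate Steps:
(488571 - 229122)*(216479 + 167*(-90 + 267)) = 259449*(216479 + 167*177) = 259449*(216479 + 29559) = 259449*246038 = 63834313062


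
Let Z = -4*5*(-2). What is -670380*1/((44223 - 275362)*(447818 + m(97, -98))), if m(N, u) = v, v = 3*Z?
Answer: 335190/51767970691 ≈ 6.4749e-6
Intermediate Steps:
Z = 40 (Z = -20*(-2) = 40)
v = 120 (v = 3*40 = 120)
m(N, u) = 120
-670380*1/((44223 - 275362)*(447818 + m(97, -98))) = -670380*1/((44223 - 275362)*(447818 + 120)) = -670380/(447938*(-231139)) = -670380/(-103535941382) = -670380*(-1/103535941382) = 335190/51767970691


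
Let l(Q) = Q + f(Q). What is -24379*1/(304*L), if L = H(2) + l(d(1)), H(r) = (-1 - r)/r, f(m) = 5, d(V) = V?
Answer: -24379/1368 ≈ -17.821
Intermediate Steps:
H(r) = (-1 - r)/r
l(Q) = 5 + Q (l(Q) = Q + 5 = 5 + Q)
L = 9/2 (L = (-1 - 1*2)/2 + (5 + 1) = (-1 - 2)/2 + 6 = (1/2)*(-3) + 6 = -3/2 + 6 = 9/2 ≈ 4.5000)
-24379*1/(304*L) = -24379/(((9/2)*(-4)**2)*19) = -24379/(((9/2)*16)*19) = -24379/(72*19) = -24379/1368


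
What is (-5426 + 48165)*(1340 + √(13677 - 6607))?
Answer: 57270260 + 42739*√7070 ≈ 6.0864e+7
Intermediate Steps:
(-5426 + 48165)*(1340 + √(13677 - 6607)) = 42739*(1340 + √7070) = 57270260 + 42739*√7070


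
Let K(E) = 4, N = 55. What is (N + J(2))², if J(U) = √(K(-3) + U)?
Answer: (55 + √6)² ≈ 3300.4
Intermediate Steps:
J(U) = √(4 + U)
(N + J(2))² = (55 + √(4 + 2))² = (55 + √6)²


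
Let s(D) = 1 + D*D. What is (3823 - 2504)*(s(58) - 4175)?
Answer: -1068390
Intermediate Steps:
s(D) = 1 + D²
(3823 - 2504)*(s(58) - 4175) = (3823 - 2504)*((1 + 58²) - 4175) = 1319*((1 + 3364) - 4175) = 1319*(3365 - 4175) = 1319*(-810) = -1068390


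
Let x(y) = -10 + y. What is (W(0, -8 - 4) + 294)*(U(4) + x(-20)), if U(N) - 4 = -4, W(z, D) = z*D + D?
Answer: -8460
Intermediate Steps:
W(z, D) = D + D*z (W(z, D) = D*z + D = D + D*z)
U(N) = 0 (U(N) = 4 - 4 = 0)
(W(0, -8 - 4) + 294)*(U(4) + x(-20)) = ((-8 - 4)*(1 + 0) + 294)*(0 + (-10 - 20)) = (-12*1 + 294)*(0 - 30) = (-12 + 294)*(-30) = 282*(-30) = -8460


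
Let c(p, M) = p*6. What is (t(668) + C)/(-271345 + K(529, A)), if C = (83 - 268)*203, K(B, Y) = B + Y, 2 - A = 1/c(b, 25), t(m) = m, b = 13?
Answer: 2877186/21123493 ≈ 0.13621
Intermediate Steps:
c(p, M) = 6*p
A = 155/78 (A = 2 - 1/(6*13) = 2 - 1/78 = 155/78 ≈ 1.9872)
C = -37555 (C = -185*203 = -37555)
(t(668) + C)/(-271345 + K(529, A)) = (668 - 37555)/(-271345 + (529 + 155/78)) = -36887/(-271345 + 41417/78) = -36887/(-21123493/78) = -36887*(-78/21123493) = 2877186/21123493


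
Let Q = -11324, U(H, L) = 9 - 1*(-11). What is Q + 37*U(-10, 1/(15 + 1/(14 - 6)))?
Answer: -10584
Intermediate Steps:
U(H, L) = 20 (U(H, L) = 9 + 11 = 20)
Q + 37*U(-10, 1/(15 + 1/(14 - 6))) = -11324 + 37*20 = -11324 + 740 = -10584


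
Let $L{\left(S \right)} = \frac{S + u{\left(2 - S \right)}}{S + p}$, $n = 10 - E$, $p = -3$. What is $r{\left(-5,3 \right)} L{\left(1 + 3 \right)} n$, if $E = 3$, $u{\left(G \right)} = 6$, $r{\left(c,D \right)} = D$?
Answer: $210$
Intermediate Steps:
$n = 7$ ($n = 10 - 3 = 7$)
$L{\left(S \right)} = \frac{6 + S}{-3 + S}$ ($L{\left(S \right)} = \frac{S + 6}{S - 3} = \frac{6 + S}{-3 + S}$)
$r{\left(-5,3 \right)} L{\left(1 + 3 \right)} n = 3 \frac{6 + \left(1 + 3\right)}{-3 + \left(1 + 3\right)} 7 = 3 \frac{6 + 4}{-3 + 4} \cdot 7 = 3 \cdot 1^{-1} \cdot 10 \cdot 7 = 3 \cdot 1 \cdot 10 \cdot 7 = 3 \cdot 10 \cdot 7 = 30 \cdot 7 = 210$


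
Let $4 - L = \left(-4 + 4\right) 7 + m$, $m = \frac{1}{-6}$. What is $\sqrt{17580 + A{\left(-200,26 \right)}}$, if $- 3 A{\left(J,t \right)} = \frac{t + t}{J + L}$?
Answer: $\frac{2 \sqrt{242715097}}{235} \approx 132.59$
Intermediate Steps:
$m = - \frac{1}{6} \approx -0.16667$
$L = \frac{25}{6}$ ($L = 4 - \left(\left(-4 + 4\right) 7 - \frac{1}{6}\right) = 4 - \left(0 \cdot 7 - \frac{1}{6}\right) = 4 - \left(0 - \frac{1}{6}\right) = 4 - - \frac{1}{6} = 4 + \frac{1}{6} = \frac{25}{6} \approx 4.1667$)
$A{\left(J,t \right)} = - \frac{2 t}{3 \left(\frac{25}{6} + J\right)}$ ($A{\left(J,t \right)} = - \frac{\left(t + t\right) \frac{1}{J + \frac{25}{6}}}{3} = - \frac{2 t \frac{1}{\frac{25}{6} + J}}{3} = - \frac{2 t}{3 \left(\frac{25}{6} + J\right)}$)
$\sqrt{17580 + A{\left(-200,26 \right)}} = \sqrt{17580 - \frac{104}{25 + 6 \left(-200\right)}} = \sqrt{17580 - \frac{104}{25 - 1200}} = \sqrt{17580 - \frac{104}{-1175}} = \sqrt{17580 - 104 \left(- \frac{1}{1175}\right)} = \sqrt{17580 + \frac{104}{1175}} = \sqrt{\frac{20656604}{1175}} = \frac{2 \sqrt{242715097}}{235}$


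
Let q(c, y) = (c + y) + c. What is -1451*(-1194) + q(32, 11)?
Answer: 1732569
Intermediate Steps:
q(c, y) = y + 2*c
-1451*(-1194) + q(32, 11) = -1451*(-1194) + (11 + 2*32) = 1732494 + (11 + 64) = 1732494 + 75 = 1732569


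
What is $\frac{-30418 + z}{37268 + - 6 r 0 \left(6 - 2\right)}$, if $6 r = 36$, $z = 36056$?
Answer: $\frac{2819}{18634} \approx 0.15128$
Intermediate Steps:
$r = 6$ ($r = \frac{1}{6} \cdot 36 = 6$)
$\frac{-30418 + z}{37268 + - 6 r 0 \left(6 - 2\right)} = \frac{-30418 + 36056}{37268 + \left(-6\right) 6 \cdot 0 \left(6 - 2\right)} = \frac{5638}{37268 - 36 \cdot 0 \cdot 4} = \frac{5638}{37268 - 0} = \frac{5638}{37268 + 0} = \frac{5638}{37268} = 5638 \cdot \frac{1}{37268} = \frac{2819}{18634}$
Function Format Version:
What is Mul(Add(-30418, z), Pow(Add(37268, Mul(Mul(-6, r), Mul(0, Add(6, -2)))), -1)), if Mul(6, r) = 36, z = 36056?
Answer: Rational(2819, 18634) ≈ 0.15128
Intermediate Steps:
r = 6 (r = Mul(Rational(1, 6), 36) = 6)
Mul(Add(-30418, z), Pow(Add(37268, Mul(Mul(-6, r), Mul(0, Add(6, -2)))), -1)) = Mul(Add(-30418, 36056), Pow(Add(37268, Mul(Mul(-6, 6), Mul(0, Add(6, -2)))), -1)) = Mul(5638, Pow(Add(37268, Mul(-36, Mul(0, 4))), -1)) = Mul(5638, Pow(Add(37268, Mul(-36, 0)), -1)) = Mul(5638, Pow(Add(37268, 0), -1)) = Mul(5638, Pow(37268, -1)) = Mul(5638, Rational(1, 37268)) = Rational(2819, 18634)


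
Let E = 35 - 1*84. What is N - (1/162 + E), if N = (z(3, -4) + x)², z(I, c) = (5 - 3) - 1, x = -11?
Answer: 24137/162 ≈ 148.99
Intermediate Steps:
z(I, c) = 1 (z(I, c) = 2 - 1 = 1)
E = -49 (E = 35 - 84 = -49)
N = 100 (N = (1 - 11)² = (-10)² = 100)
N - (1/162 + E) = 100 - (1/162 - 49) = 100 - 1*(-7937/162) = 100 + 7937/162 = 24137/162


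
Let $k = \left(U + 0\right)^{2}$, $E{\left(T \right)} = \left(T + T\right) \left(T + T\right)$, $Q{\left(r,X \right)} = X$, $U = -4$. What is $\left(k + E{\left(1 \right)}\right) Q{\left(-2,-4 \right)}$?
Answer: $-80$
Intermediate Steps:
$E{\left(T \right)} = 4 T^{2}$ ($E{\left(T \right)} = 2 T 2 T = 4 T^{2}$)
$k = 16$ ($k = \left(-4 + 0\right)^{2} = \left(-4\right)^{2} = 16$)
$\left(k + E{\left(1 \right)}\right) Q{\left(-2,-4 \right)} = \left(16 + 4 \cdot 1^{2}\right) \left(-4\right) = \left(16 + 4 \cdot 1\right) \left(-4\right) = \left(16 + 4\right) \left(-4\right) = 20 \left(-4\right) = -80$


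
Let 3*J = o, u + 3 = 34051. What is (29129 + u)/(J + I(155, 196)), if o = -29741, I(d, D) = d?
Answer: -189531/29276 ≈ -6.4739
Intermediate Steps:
u = 34048 (u = -3 + 34051 = 34048)
J = -29741/3 (J = (⅓)*(-29741) = -29741/3 ≈ -9913.7)
(29129 + u)/(J + I(155, 196)) = (29129 + 34048)/(-29741/3 + 155) = 63177/(-29276/3) = 63177*(-3/29276) = -189531/29276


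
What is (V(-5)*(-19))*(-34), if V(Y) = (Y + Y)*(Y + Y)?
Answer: 64600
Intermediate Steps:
V(Y) = 4*Y² (V(Y) = (2*Y)*(2*Y) = 4*Y²)
(V(-5)*(-19))*(-34) = ((4*(-5)²)*(-19))*(-34) = ((4*25)*(-19))*(-34) = (100*(-19))*(-34) = -1900*(-34) = 64600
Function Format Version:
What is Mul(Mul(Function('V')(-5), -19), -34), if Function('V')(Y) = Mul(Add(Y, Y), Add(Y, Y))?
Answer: 64600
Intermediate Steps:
Function('V')(Y) = Mul(4, Pow(Y, 2)) (Function('V')(Y) = Mul(Mul(2, Y), Mul(2, Y)) = Mul(4, Pow(Y, 2)))
Mul(Mul(Function('V')(-5), -19), -34) = Mul(Mul(Mul(4, Pow(-5, 2)), -19), -34) = Mul(Mul(Mul(4, 25), -19), -34) = Mul(Mul(100, -19), -34) = Mul(-1900, -34) = 64600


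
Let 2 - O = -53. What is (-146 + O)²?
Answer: 8281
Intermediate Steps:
O = 55 (O = 2 - 1*(-53) = 2 + 53 = 55)
(-146 + O)² = (-146 + 55)² = (-91)² = 8281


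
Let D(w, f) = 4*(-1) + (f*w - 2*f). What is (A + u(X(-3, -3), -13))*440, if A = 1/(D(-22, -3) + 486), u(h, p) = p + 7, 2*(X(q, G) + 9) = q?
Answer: -731060/277 ≈ -2639.2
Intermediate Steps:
X(q, G) = -9 + q/2
D(w, f) = -4 - 2*f + f*w (D(w, f) = -4 + (-2*f + f*w) = -4 - 2*f + f*w)
u(h, p) = 7 + p
A = 1/554 (A = 1/((-4 - 2*(-3) - 3*(-22)) + 486) = 1/((-4 + 6 + 66) + 486) = 1/(68 + 486) = 1/554 ≈ 0.0018051)
(A + u(X(-3, -3), -13))*440 = (1/554 + (7 - 13))*440 = (1/554 - 6)*440 = -3323/554*440 = -731060/277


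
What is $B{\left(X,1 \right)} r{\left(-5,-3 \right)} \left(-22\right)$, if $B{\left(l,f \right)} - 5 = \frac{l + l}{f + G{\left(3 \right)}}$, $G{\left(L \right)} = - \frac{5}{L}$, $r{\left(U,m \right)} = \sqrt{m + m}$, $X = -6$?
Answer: $- 506 i \sqrt{6} \approx - 1239.4 i$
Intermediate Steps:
$r{\left(U,m \right)} = \sqrt{2} \sqrt{m}$ ($r{\left(U,m \right)} = \sqrt{2 m} = \sqrt{2} \sqrt{m}$)
$B{\left(l,f \right)} = 5 + \frac{2 l}{- \frac{5}{3} + f}$ ($B{\left(l,f \right)} = 5 + \frac{l + l}{f - \frac{5}{3}} = 5 + \frac{2 l}{f - \frac{5}{3}} = 5 + \frac{2 l}{- \frac{5}{3} + f}$)
$B{\left(X,1 \right)} r{\left(-5,-3 \right)} \left(-22\right) = \frac{-25 + 6 \left(-6\right) + 15 \cdot 1}{-5 + 3 \cdot 1} \sqrt{2} \sqrt{-3} \left(-22\right) = \frac{-25 - 36 + 15}{-5 + 3} \sqrt{2} i \sqrt{3} \left(-22\right) = \frac{1}{-2} \left(-46\right) i \sqrt{6} \left(-22\right) = \left(- \frac{1}{2}\right) \left(-46\right) i \sqrt{6} \left(-22\right) = 23 i \sqrt{6} \left(-22\right) = - 506 i \sqrt{6}$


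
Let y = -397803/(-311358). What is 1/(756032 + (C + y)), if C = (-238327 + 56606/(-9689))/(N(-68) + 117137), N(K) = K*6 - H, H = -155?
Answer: 58768255620868/44430637086473930377 ≈ 1.3227e-6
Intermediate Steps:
N(K) = 155 + 6*K (N(K) = K*6 - 1*(-155) = 6*K + 155 = 155 + 6*K)
C = -2309206909/1132489076 (C = (-238327 + 56606/(-9689))/((155 + 6*(-68)) + 117137) = (-238327 + 56606*(-1/9689))/((155 - 408) + 117137) = (-238327 - 56606/9689)/(-253 + 117137) = -2309206909/9689/116884 = -2309206909/9689*1/116884 = -2309206909/1132489076 ≈ -2.0391)
y = 132601/103786 (y = -397803*(-1/311358) = 132601/103786 ≈ 1.2776)
1/(756032 + (C + y)) = 1/(756032 + (-2309206909/1132489076 + 132601/103786)) = 1/(756032 - 44747082145399/58768255620868) = 1/(44430637086473930377/58768255620868) = 58768255620868/44430637086473930377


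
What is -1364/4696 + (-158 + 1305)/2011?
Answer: 660827/2360914 ≈ 0.27990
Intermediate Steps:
-1364/4696 + (-158 + 1305)/2011 = -1364*1/4696 + 1147*(1/2011) = -341/1174 + 1147/2011 = 660827/2360914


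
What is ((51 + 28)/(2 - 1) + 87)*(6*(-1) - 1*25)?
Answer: -5146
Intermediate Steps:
((51 + 28)/(2 - 1) + 87)*(6*(-1) - 1*25) = (79/1 + 87)*(-6 - 25) = (79*1 + 87)*(-31) = (79 + 87)*(-31) = 166*(-31) = -5146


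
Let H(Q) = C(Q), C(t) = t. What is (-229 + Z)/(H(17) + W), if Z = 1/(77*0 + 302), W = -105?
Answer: 6287/2416 ≈ 2.6022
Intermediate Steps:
H(Q) = Q
Z = 1/302 (Z = 1/(0 + 302) = 1/302 ≈ 0.0033113)
(-229 + Z)/(H(17) + W) = (-229 + 1/302)/(17 - 105) = -69157/302/(-88) = -69157/302*(-1/88) = 6287/2416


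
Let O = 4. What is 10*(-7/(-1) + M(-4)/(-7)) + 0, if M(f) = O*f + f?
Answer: 690/7 ≈ 98.571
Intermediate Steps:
M(f) = 5*f (M(f) = 4*f + f = 5*f)
10*(-7/(-1) + M(-4)/(-7)) + 0 = 10*(-7/(-1) + (5*(-4))/(-7)) + 0 = 10*(-7*(-1) - 20*(-⅐)) + 0 = 10*(7 + 20/7) + 0 = 10*(69/7) + 0 = 690/7 + 0 = 690/7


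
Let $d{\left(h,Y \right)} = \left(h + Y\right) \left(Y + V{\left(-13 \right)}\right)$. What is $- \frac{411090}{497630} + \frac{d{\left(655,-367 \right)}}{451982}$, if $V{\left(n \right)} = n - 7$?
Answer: $- \frac{12063456483}{11245990133} \approx -1.0727$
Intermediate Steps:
$V{\left(n \right)} = -7 + n$
$d{\left(h,Y \right)} = \left(-20 + Y\right) \left(Y + h\right)$ ($d{\left(h,Y \right)} = \left(h + Y\right) \left(Y - 20\right) = \left(Y + h\right) \left(Y - 20\right) = \left(Y + h\right) \left(-20 + Y\right) = \left(-20 + Y\right) \left(Y + h\right)$)
$- \frac{411090}{497630} + \frac{d{\left(655,-367 \right)}}{451982} = - \frac{411090}{497630} + \frac{\left(-367\right)^{2} - -7340 - 13100 - 240385}{451982} = \left(-411090\right) \frac{1}{497630} + \left(134689 + 7340 - 13100 - 240385\right) \frac{1}{451982} = - \frac{41109}{49763} - \frac{55728}{225991} = - \frac{12063456483}{11245990133}$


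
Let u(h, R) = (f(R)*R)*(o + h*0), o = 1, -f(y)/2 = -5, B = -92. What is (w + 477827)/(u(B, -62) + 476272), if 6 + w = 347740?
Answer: 825561/475652 ≈ 1.7356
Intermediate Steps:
f(y) = 10 (f(y) = -2*(-5) = 10)
u(h, R) = 10*R (u(h, R) = (10*R)*(1 + h*0) = (10*R)*(1 + 0) = (10*R)*1 = 10*R)
w = 347734 (w = -6 + 347740 = 347734)
(w + 477827)/(u(B, -62) + 476272) = (347734 + 477827)/(10*(-62) + 476272) = 825561/(-620 + 476272) = 825561/475652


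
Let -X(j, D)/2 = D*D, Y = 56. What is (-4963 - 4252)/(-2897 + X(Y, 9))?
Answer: 485/161 ≈ 3.0124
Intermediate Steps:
X(j, D) = -2*D² (X(j, D) = -2*D*D = -2*D²)
(-4963 - 4252)/(-2897 + X(Y, 9)) = (-4963 - 4252)/(-2897 - 2*9²) = -9215/(-2897 - 2*81) = -9215/(-2897 - 162) = -9215/(-3059) = -9215*(-1/3059) = 485/161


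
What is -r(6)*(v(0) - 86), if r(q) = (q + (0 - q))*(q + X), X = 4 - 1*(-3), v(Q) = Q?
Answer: 0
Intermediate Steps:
X = 7 (X = 4 + 3 = 7)
r(q) = 0 (r(q) = (q + (0 - q))*(q + 7) = (q - q)*(7 + q) = 0*(7 + q) = 0)
-r(6)*(v(0) - 86) = -0*(0 - 86) = -0*(-86) = -1*0 = 0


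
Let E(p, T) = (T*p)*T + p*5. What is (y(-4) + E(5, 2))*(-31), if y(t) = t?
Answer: -1271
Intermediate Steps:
E(p, T) = 5*p + p*T**2 (E(p, T) = p*T**2 + 5*p = 5*p + p*T**2)
(y(-4) + E(5, 2))*(-31) = (-4 + 5*(5 + 2**2))*(-31) = (-4 + 5*(5 + 4))*(-31) = (-4 + 5*9)*(-31) = (-4 + 45)*(-31) = 41*(-31) = -1271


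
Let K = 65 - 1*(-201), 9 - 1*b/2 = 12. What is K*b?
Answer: -1596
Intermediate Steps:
b = -6 (b = 18 - 2*12 = 18 - 24 = -6)
K = 266 (K = 65 + 201 = 266)
K*b = 266*(-6) = -1596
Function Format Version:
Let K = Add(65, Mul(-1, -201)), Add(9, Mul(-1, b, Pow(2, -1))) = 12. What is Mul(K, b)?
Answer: -1596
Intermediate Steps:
b = -6 (b = Add(18, Mul(-2, 12)) = Add(18, -24) = -6)
K = 266 (K = Add(65, 201) = 266)
Mul(K, b) = Mul(266, -6) = -1596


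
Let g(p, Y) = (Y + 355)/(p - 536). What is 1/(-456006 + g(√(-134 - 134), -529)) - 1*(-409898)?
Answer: 23477416948451900724/57276241768873 - I*√67/171828725306619 ≈ 4.099e+5 - 4.7637e-14*I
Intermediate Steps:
g(p, Y) = (355 + Y)/(-536 + p)
1/(-456006 + g(√(-134 - 134), -529)) - 1*(-409898) = 1/(-456006 + (355 - 529)/(-536 + √(-134 - 134))) - 1*(-409898) = 1/(-456006 - 174/(-536 + √(-268))) + 409898 = 1/(-456006 - 174/(-536 + 2*I*√67)) + 409898 = 409898 + 1/(-456006 - 174/(-536 + 2*I*√67))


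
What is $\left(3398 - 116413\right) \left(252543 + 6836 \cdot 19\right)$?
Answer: $-43219987405$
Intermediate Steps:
$\left(3398 - 116413\right) \left(252543 + 6836 \cdot 19\right) = - 113015 \left(252543 + 129884\right) = \left(-113015\right) 382427 = -43219987405$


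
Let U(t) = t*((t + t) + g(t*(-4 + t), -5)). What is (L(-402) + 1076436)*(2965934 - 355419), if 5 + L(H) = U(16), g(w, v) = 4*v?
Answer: 2810540490845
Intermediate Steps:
U(t) = t*(-20 + 2*t) (U(t) = t*((t + t) + 4*(-5)) = t*(2*t - 20) = t*(-20 + 2*t))
L(H) = 187 (L(H) = -5 + 2*16*(-10 + 16) = -5 + 2*16*6 = -5 + 192 = 187)
(L(-402) + 1076436)*(2965934 - 355419) = (187 + 1076436)*(2965934 - 355419) = 1076623*2610515 = 2810540490845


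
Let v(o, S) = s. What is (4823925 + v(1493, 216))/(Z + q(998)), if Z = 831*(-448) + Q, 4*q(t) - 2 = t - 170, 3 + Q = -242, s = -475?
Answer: -9646900/744651 ≈ -12.955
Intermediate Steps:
Q = -245 (Q = -3 - 242 = -245)
v(o, S) = -475
q(t) = -42 + t/4 (q(t) = ½ + (t - 170)/4 = ½ + (-170 + t)/4 = ½ + (-85/2 + t/4) = -42 + t/4)
Z = -372533 (Z = 831*(-448) - 245 = -372288 - 245 = -372533)
(4823925 + v(1493, 216))/(Z + q(998)) = (4823925 - 475)/(-372533 + (-42 + (¼)*998)) = 4823450/(-372533 + (-42 + 499/2)) = 4823450/(-372533 + 415/2) = 4823450/(-744651/2) = 4823450*(-2/744651) = -9646900/744651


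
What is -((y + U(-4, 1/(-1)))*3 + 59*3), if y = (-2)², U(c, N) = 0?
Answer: -189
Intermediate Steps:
y = 4
-((y + U(-4, 1/(-1)))*3 + 59*3) = -((4 + 0)*3 + 59*3) = -(4*3 + 177) = -(12 + 177) = -1*189 = -189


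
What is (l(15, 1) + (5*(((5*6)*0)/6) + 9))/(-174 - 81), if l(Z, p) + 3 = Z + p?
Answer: -22/255 ≈ -0.086275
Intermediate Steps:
l(Z, p) = -3 + Z + p (l(Z, p) = -3 + (Z + p) = -3 + Z + p)
(l(15, 1) + (5*(((5*6)*0)/6) + 9))/(-174 - 81) = ((-3 + 15 + 1) + (5*(((5*6)*0)/6) + 9))/(-174 - 81) = (13 + (5*((30*0)*(1/6)) + 9))/(-255) = (13 + (5*(0*(1/6)) + 9))*(-1/255) = (13 + (5*0 + 9))*(-1/255) = (13 + (0 + 9))*(-1/255) = (13 + 9)*(-1/255) = 22*(-1/255) = -22/255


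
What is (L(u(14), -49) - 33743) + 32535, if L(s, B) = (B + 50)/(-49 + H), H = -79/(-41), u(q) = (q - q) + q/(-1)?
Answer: -2331481/1930 ≈ -1208.0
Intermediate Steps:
u(q) = -q (u(q) = 0 + q*(-1) = 0 - q = -q)
H = 79/41 (H = -79*(-1/41) = 79/41 ≈ 1.9268)
L(s, B) = -205/193 - 41*B/1930 (L(s, B) = (B + 50)/(-49 + 79/41) = (50 + B)/(-1930/41) = (50 + B)*(-41/1930) = -205/193 - 41*B/1930)
(L(u(14), -49) - 33743) + 32535 = ((-205/193 - 41/1930*(-49)) - 33743) + 32535 = ((-205/193 + 2009/1930) - 33743) + 32535 = (-41/1930 - 33743) + 32535 = -65124031/1930 + 32535 = -2331481/1930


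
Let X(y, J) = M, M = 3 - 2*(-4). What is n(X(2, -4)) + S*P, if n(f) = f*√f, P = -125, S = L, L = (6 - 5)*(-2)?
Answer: 250 + 11*√11 ≈ 286.48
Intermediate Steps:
L = -2 (L = 1*(-2) = -2)
M = 11 (M = 3 + 8 = 11)
X(y, J) = 11
S = -2
n(f) = f^(3/2)
n(X(2, -4)) + S*P = 11^(3/2) - 2*(-125) = 11*√11 + 250 = 250 + 11*√11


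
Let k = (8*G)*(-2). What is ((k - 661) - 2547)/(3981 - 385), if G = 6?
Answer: -826/899 ≈ -0.91880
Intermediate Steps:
k = -96 (k = (8*6)*(-2) = 48*(-2) = -96)
((k - 661) - 2547)/(3981 - 385) = ((-96 - 661) - 2547)/(3981 - 385) = (-757 - 2547)/3596 = -3304*1/3596 = -826/899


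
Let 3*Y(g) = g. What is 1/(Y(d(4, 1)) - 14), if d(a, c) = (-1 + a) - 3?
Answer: -1/14 ≈ -0.071429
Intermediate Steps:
d(a, c) = -4 + a
Y(g) = g/3
1/(Y(d(4, 1)) - 14) = 1/((-4 + 4)/3 - 14) = 1/((⅓)*0 - 14) = 1/(0 - 14) = 1/(-14) = -1/14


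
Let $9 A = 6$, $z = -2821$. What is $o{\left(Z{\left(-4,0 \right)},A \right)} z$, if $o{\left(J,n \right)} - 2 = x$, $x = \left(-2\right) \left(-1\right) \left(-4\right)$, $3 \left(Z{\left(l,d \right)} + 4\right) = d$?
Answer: $16926$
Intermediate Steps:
$Z{\left(l,d \right)} = -4 + \frac{d}{3}$
$A = \frac{2}{3}$ ($A = \frac{1}{9} \cdot 6 = \frac{2}{3} \approx 0.66667$)
$x = -8$ ($x = 2 \left(-4\right) = -8$)
$o{\left(J,n \right)} = -6$ ($o{\left(J,n \right)} = 2 - 8 = -6$)
$o{\left(Z{\left(-4,0 \right)},A \right)} z = \left(-6\right) \left(-2821\right) = 16926$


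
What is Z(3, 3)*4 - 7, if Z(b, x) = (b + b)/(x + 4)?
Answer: -25/7 ≈ -3.5714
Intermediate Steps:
Z(b, x) = 2*b/(4 + x) (Z(b, x) = (2*b)/(4 + x) = 2*b/(4 + x))
Z(3, 3)*4 - 7 = (2*3/(4 + 3))*4 - 7 = (2*3/7)*4 - 7 = (2*3*(⅐))*4 - 7 = (6/7)*4 - 7 = 24/7 - 7 = -25/7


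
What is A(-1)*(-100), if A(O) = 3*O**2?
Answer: -300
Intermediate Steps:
A(-1)*(-100) = (3*(-1)**2)*(-100) = (3*1)*(-100) = 3*(-100) = -300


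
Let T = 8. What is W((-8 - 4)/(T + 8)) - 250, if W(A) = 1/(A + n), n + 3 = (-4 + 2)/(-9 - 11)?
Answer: -18270/73 ≈ -250.27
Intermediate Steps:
n = -29/10 (n = -3 + (-4 + 2)/(-9 - 11) = -3 - 2/(-20) = -3 - 2*(-1/20) = -3 + 1/10 = -29/10 ≈ -2.9000)
W(A) = 1/(-29/10 + A) (W(A) = 1/(A - 29/10) = 1/(-29/10 + A))
W((-8 - 4)/(T + 8)) - 250 = 10/(-29 + 10*((-8 - 4)/(8 + 8))) - 250 = 10/(-29 + 10*(-12/16)) - 250 = 10/(-29 + 10*(-12*1/16)) - 250 = 10/(-29 + 10*(-3/4)) - 250 = 10/(-29 - 15/2) - 250 = 10/(-73/2) - 250 = 10*(-2/73) - 250 = -20/73 - 250 = -18270/73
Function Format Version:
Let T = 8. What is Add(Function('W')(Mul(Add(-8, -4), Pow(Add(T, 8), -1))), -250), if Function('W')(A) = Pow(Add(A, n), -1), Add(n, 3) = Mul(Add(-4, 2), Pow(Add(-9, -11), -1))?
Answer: Rational(-18270, 73) ≈ -250.27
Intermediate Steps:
n = Rational(-29, 10) (n = Add(-3, Mul(Add(-4, 2), Pow(Add(-9, -11), -1))) = Add(-3, Mul(-2, Pow(-20, -1))) = Add(-3, Mul(-2, Rational(-1, 20))) = Add(-3, Rational(1, 10)) = Rational(-29, 10) ≈ -2.9000)
Function('W')(A) = Pow(Add(Rational(-29, 10), A), -1) (Function('W')(A) = Pow(Add(A, Rational(-29, 10)), -1) = Pow(Add(Rational(-29, 10), A), -1))
Add(Function('W')(Mul(Add(-8, -4), Pow(Add(T, 8), -1))), -250) = Add(Mul(10, Pow(Add(-29, Mul(10, Mul(Add(-8, -4), Pow(Add(8, 8), -1)))), -1)), -250) = Add(Mul(10, Pow(Add(-29, Mul(10, Mul(-12, Pow(16, -1)))), -1)), -250) = Add(Mul(10, Pow(Add(-29, Mul(10, Mul(-12, Rational(1, 16)))), -1)), -250) = Add(Mul(10, Pow(Add(-29, Mul(10, Rational(-3, 4))), -1)), -250) = Add(Mul(10, Pow(Add(-29, Rational(-15, 2)), -1)), -250) = Add(Mul(10, Pow(Rational(-73, 2), -1)), -250) = Add(Mul(10, Rational(-2, 73)), -250) = Add(Rational(-20, 73), -250) = Rational(-18270, 73)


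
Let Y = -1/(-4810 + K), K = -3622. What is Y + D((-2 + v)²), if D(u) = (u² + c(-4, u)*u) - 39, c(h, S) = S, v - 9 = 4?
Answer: 246576977/8432 ≈ 29243.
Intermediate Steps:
v = 13 (v = 9 + 4 = 13)
D(u) = -39 + 2*u² (D(u) = (u² + u*u) - 39 = (u² + u²) - 39 = 2*u² - 39 = -39 + 2*u²)
Y = 1/8432 (Y = -1/(-4810 - 3622) = -1/(-8432) = -1*(-1/8432) = 1/8432 ≈ 0.00011860)
Y + D((-2 + v)²) = 1/8432 + (-39 + 2*((-2 + 13)²)²) = 1/8432 + (-39 + 2*(11²)²) = 1/8432 + (-39 + 2*121²) = 1/8432 + (-39 + 2*14641) = 1/8432 + (-39 + 29282) = 1/8432 + 29243 = 246576977/8432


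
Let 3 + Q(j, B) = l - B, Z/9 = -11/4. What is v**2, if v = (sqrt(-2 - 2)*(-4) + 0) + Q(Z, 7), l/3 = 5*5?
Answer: 4161 - 1040*I ≈ 4161.0 - 1040.0*I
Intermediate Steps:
Z = -99/4 (Z = 9*(-11/4) = -99/4 ≈ -24.750)
l = 75 (l = 3*(5*5) = 3*25 = 75)
Q(j, B) = 72 - B (Q(j, B) = -3 + (75 - B) = 72 - B)
v = 65 - 8*I (v = (sqrt(-2 - 2)*(-4) + 0) + (72 - 1*7) = (sqrt(-4)*(-4) + 0) + (72 - 7) = ((2*I)*(-4) + 0) + 65 = (-8*I + 0) + 65 = -8*I + 65 = 65 - 8*I ≈ 65.0 - 8.0*I)
v**2 = (65 - 8*I)**2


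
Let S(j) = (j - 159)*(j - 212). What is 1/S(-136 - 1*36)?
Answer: 1/127104 ≈ 7.8676e-6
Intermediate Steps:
S(j) = (-212 + j)*(-159 + j) (S(j) = (-159 + j)*(-212 + j) = (-212 + j)*(-159 + j))
1/S(-136 - 1*36) = 1/(33708 + (-136 - 1*36)² - 371*(-136 - 1*36)) = 1/(33708 + (-136 - 36)² - 371*(-136 - 36)) = 1/(33708 + (-172)² - 371*(-172)) = 1/(33708 + 29584 + 63812) = 1/127104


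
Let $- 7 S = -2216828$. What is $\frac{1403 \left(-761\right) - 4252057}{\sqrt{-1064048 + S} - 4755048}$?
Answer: $\frac{14755777777720}{13189447967303} + \frac{2659870 i \sqrt{9155139}}{39568343901909} \approx 1.1188 + 0.0002034 i$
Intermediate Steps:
$S = \frac{2216828}{7}$ ($S = \left(- \frac{1}{7}\right) \left(-2216828\right) = \frac{2216828}{7} \approx 3.1669 \cdot 10^{5}$)
$\frac{1403 \left(-761\right) - 4252057}{\sqrt{-1064048 + S} - 4755048} = \frac{1403 \left(-761\right) - 4252057}{\sqrt{-1064048 + \frac{2216828}{7}} - 4755048} = \frac{-1067683 - 4252057}{\sqrt{- \frac{5231508}{7}} - 4755048} = - \frac{5319740}{\frac{2 i \sqrt{9155139}}{7} - 4755048} = - \frac{5319740}{-4755048 + \frac{2 i \sqrt{9155139}}{7}}$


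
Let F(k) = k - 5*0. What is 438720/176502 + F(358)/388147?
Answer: 28391839926/11418120299 ≈ 2.4866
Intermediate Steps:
F(k) = k (F(k) = k + 0 = k)
438720/176502 + F(358)/388147 = 438720/176502 + 358/388147 = 438720*(1/176502) + 358*(1/388147) = 73120/29417 + 358/388147 = 28391839926/11418120299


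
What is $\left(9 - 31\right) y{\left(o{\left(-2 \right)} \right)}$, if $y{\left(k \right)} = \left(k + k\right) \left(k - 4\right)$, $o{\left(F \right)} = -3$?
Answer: $-924$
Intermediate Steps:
$y{\left(k \right)} = 2 k \left(-4 + k\right)$
$\left(9 - 31\right) y{\left(o{\left(-2 \right)} \right)} = \left(9 - 31\right) 2 \left(-3\right) \left(-4 - 3\right) = - 22 \cdot 2 \left(-3\right) \left(-7\right) = \left(-22\right) 42 = -924$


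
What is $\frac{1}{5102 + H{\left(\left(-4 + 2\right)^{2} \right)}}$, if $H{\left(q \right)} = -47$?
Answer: $\frac{1}{5055} \approx 0.00019782$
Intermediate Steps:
$\frac{1}{5102 + H{\left(\left(-4 + 2\right)^{2} \right)}} = \frac{1}{5102 - 47} = \frac{1}{5055}$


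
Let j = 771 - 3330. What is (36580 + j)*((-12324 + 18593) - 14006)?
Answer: -263220477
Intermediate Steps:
j = -2559
(36580 + j)*((-12324 + 18593) - 14006) = (36580 - 2559)*((-12324 + 18593) - 14006) = 34021*(6269 - 14006) = 34021*(-7737) = -263220477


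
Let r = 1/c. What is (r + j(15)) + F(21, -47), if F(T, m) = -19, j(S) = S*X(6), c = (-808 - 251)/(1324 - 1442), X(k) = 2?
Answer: 11767/1059 ≈ 11.111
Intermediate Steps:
c = 1059/118 (c = -1059/(-118) = -1059*(-1/118) = 1059/118 ≈ 8.9746)
j(S) = 2*S (j(S) = S*2 = 2*S)
r = 118/1059 (r = 1/(1059/118) = 118/1059 ≈ 0.11143)
(r + j(15)) + F(21, -47) = (118/1059 + 2*15) - 19 = (118/1059 + 30) - 19 = 31888/1059 - 19 = 11767/1059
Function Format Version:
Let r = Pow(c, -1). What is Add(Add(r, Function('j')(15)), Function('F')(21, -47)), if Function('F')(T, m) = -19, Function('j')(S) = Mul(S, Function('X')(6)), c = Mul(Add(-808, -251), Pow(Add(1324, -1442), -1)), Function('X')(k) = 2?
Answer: Rational(11767, 1059) ≈ 11.111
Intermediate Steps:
c = Rational(1059, 118) (c = Mul(-1059, Pow(-118, -1)) = Mul(-1059, Rational(-1, 118)) = Rational(1059, 118) ≈ 8.9746)
Function('j')(S) = Mul(2, S) (Function('j')(S) = Mul(S, 2) = Mul(2, S))
r = Rational(118, 1059) (r = Pow(Rational(1059, 118), -1) = Rational(118, 1059) ≈ 0.11143)
Add(Add(r, Function('j')(15)), Function('F')(21, -47)) = Add(Add(Rational(118, 1059), Mul(2, 15)), -19) = Add(Add(Rational(118, 1059), 30), -19) = Add(Rational(31888, 1059), -19) = Rational(11767, 1059)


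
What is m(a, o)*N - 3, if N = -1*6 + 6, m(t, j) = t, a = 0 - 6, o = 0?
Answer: -3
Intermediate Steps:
a = -6
N = 0 (N = -6 + 6 = 0)
m(a, o)*N - 3 = -6*0 - 3 = 0 - 3 = -3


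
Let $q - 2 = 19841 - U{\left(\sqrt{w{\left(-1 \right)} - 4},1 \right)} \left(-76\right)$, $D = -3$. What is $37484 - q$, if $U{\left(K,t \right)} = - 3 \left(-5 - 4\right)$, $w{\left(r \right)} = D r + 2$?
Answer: $15589$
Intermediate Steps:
$w{\left(r \right)} = 2 - 3 r$ ($w{\left(r \right)} = - 3 r + 2 = 2 - 3 r$)
$U{\left(K,t \right)} = 27$ ($U{\left(K,t \right)} = \left(-3\right) \left(-9\right) = 27$)
$q = 21895$ ($q = 2 + \left(19841 - 27 \left(-76\right)\right) = 2 + \left(19841 - -2052\right) = 2 + \left(19841 + 2052\right) = 2 + 21893 = 21895$)
$37484 - q = 37484 - 21895 = 15589$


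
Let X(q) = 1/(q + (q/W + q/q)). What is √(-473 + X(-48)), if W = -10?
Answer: 4*I*√1316218/211 ≈ 21.749*I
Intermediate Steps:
X(q) = 1/(1 + 9*q/10) (X(q) = 1/(q + (q/(-10) + q/q)) = 1/(q + (q*(-⅒) + 1)) = 1/(q + (-q/10 + 1)) = 1/(q + (1 - q/10)) = 1/(1 + 9*q/10))
√(-473 + X(-48)) = √(-473 + 10/(10 + 9*(-48))) = √(-473 + 10/(10 - 432)) = √(-473 + 10/(-422)) = √(-473 + 10*(-1/422)) = √(-473 - 5/211) = √(-99808/211) = 4*I*√1316218/211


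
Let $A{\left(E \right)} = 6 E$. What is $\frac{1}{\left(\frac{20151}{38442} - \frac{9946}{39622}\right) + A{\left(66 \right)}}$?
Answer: $\frac{253858154}{100597175449} \approx 0.0025235$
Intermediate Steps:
$\frac{1}{\left(\frac{20151}{38442} - \frac{9946}{39622}\right) + A{\left(66 \right)}} = \frac{1}{\left(\frac{20151}{38442} - \frac{9946}{39622}\right) + 6 \cdot 66} = \frac{1}{\left(20151 \cdot \frac{1}{38442} - \frac{4973}{19811}\right) + 396} = \frac{1}{\left(\frac{6717}{12814} - \frac{4973}{19811}\right) + 396} = \frac{1}{\frac{69346465}{253858154} + 396} = \frac{1}{\frac{100597175449}{253858154}} = \frac{253858154}{100597175449}$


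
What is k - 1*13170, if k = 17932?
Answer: 4762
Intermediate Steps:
k - 1*13170 = 17932 - 1*13170 = 17932 - 13170 = 4762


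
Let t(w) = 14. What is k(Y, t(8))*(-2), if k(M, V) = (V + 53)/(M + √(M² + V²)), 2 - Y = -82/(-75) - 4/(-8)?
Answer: 4087/14700 - 67*√4413721/14700 ≈ -9.2974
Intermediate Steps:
Y = 61/150 (Y = 2 - (-82/(-75) - 4/(-8)) = 2 - (-82*(-1/75) - 4*(-⅛)) = 2 - (82/75 + ½) = 2 - 1*239/150 = 2 - 239/150 = 61/150 ≈ 0.40667)
k(M, V) = (53 + V)/(M + √(M² + V²))
k(Y, t(8))*(-2) = ((53 + 14)/(61/150 + √((61/150)² + 14²)))*(-2) = (67/(61/150 + √(3721/22500 + 196)))*(-2) = (67/(61/150 + √(4413721/22500)))*(-2) = (67/(61/150 + √4413721/150))*(-2) = -134/(61/150 + √4413721/150)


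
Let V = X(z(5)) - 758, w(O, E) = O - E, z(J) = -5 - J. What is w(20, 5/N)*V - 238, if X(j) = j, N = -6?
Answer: -16238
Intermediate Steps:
V = -768 (V = (-5 - 1*5) - 758 = (-5 - 5) - 758 = -10 - 758 = -768)
w(20, 5/N)*V - 238 = (20 - 5/(-6))*(-768) - 238 = (20 - 5*(-1)/6)*(-768) - 238 = (20 - 1*(-5/6))*(-768) - 238 = (20 + 5/6)*(-768) - 238 = (125/6)*(-768) - 238 = -16000 - 238 = -16238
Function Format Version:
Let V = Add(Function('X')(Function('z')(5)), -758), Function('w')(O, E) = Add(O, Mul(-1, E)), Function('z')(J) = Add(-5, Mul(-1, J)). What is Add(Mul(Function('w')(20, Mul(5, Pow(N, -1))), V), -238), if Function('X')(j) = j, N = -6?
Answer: -16238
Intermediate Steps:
V = -768 (V = Add(Add(-5, Mul(-1, 5)), -758) = Add(Add(-5, -5), -758) = Add(-10, -758) = -768)
Add(Mul(Function('w')(20, Mul(5, Pow(N, -1))), V), -238) = Add(Mul(Add(20, Mul(-1, Mul(5, Pow(-6, -1)))), -768), -238) = Add(Mul(Add(20, Mul(-1, Mul(5, Rational(-1, 6)))), -768), -238) = Add(Mul(Add(20, Mul(-1, Rational(-5, 6))), -768), -238) = Add(Mul(Add(20, Rational(5, 6)), -768), -238) = Add(Mul(Rational(125, 6), -768), -238) = Add(-16000, -238) = -16238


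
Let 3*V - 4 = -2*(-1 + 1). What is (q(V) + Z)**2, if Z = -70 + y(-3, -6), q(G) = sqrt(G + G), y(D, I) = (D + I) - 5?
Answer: 21176/3 - 112*sqrt(6) ≈ 6784.3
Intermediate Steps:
y(D, I) = -5 + D + I
V = 4/3 (V = 4/3 + (-2*(-1 + 1))/3 = 4/3 + (-2*0)/3 = 4/3 + (1/3)*0 = 4/3 + 0 = 4/3 ≈ 1.3333)
q(G) = sqrt(2)*sqrt(G) (q(G) = sqrt(2*G) = sqrt(2)*sqrt(G))
Z = -84 (Z = -70 + (-5 - 3 - 6) = -70 - 14 = -84)
(q(V) + Z)**2 = (sqrt(2)*sqrt(4/3) - 84)**2 = (sqrt(2)*(2*sqrt(3)/3) - 84)**2 = (2*sqrt(6)/3 - 84)**2 = (-84 + 2*sqrt(6)/3)**2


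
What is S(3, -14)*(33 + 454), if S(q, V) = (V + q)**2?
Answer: 58927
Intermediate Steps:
S(3, -14)*(33 + 454) = (-14 + 3)**2*(33 + 454) = (-11)**2*487 = 121*487 = 58927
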